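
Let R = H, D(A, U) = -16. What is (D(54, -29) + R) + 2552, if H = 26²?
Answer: 3212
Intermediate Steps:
H = 676
R = 676
(D(54, -29) + R) + 2552 = (-16 + 676) + 2552 = 660 + 2552 = 3212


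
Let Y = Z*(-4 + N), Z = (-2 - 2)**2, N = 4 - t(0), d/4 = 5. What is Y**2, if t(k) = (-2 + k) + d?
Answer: 82944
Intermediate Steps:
d = 20 (d = 4*5 = 20)
t(k) = 18 + k (t(k) = (-2 + k) + 20 = 18 + k)
N = -14 (N = 4 - (18 + 0) = 4 - 1*18 = 4 - 18 = -14)
Z = 16 (Z = (-4)**2 = 16)
Y = -288 (Y = 16*(-4 - 14) = 16*(-18) = -288)
Y**2 = (-288)**2 = 82944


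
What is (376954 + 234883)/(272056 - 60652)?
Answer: 611837/211404 ≈ 2.8942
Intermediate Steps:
(376954 + 234883)/(272056 - 60652) = 611837/211404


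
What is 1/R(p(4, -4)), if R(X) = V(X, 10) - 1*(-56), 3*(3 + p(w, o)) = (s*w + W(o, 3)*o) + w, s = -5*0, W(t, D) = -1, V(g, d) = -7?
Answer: 1/49 ≈ 0.020408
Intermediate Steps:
s = 0
p(w, o) = -3 - o/3 + w/3 (p(w, o) = -3 + ((0*w - o) + w)/3 = -3 + ((0 - o) + w)/3 = -3 + (-o + w)/3 = -3 + (w - o)/3 = -3 + (-o/3 + w/3) = -3 - o/3 + w/3)
R(X) = 49 (R(X) = -7 - 1*(-56) = -7 + 56 = 49)
1/R(p(4, -4)) = 1/49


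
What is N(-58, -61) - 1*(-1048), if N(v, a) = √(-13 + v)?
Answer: 1048 + I*√71 ≈ 1048.0 + 8.4261*I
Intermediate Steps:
N(-58, -61) - 1*(-1048) = √(-13 - 58) - 1*(-1048) = √(-71) + 1048 = I*√71 + 1048 = 1048 + I*√71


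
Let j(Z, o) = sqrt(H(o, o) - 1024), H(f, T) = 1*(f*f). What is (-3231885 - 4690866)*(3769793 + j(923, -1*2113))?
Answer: -29867131260543 - 7922751*sqrt(4463745) ≈ -2.9884e+13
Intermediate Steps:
H(f, T) = f**2 (H(f, T) = 1*f**2 = f**2)
j(Z, o) = sqrt(-1024 + o**2) (j(Z, o) = sqrt(o**2 - 1024) = sqrt(-1024 + o**2))
(-3231885 - 4690866)*(3769793 + j(923, -1*2113)) = (-3231885 - 4690866)*(3769793 + sqrt(-1024 + (-1*2113)**2)) = -7922751*(3769793 + sqrt(-1024 + (-2113)**2)) = -7922751*(3769793 + sqrt(-1024 + 4464769)) = -7922751*(3769793 + sqrt(4463745)) = -29867131260543 - 7922751*sqrt(4463745)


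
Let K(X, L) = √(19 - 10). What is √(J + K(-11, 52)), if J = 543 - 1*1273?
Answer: I*√727 ≈ 26.963*I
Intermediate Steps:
K(X, L) = 3 (K(X, L) = √9 = 3)
J = -730 (J = 543 - 1273 = -730)
√(J + K(-11, 52)) = √(-730 + 3) = √(-727) = I*√727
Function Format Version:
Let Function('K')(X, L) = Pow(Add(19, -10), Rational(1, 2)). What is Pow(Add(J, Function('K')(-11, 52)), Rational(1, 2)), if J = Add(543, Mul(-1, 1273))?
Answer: Mul(I, Pow(727, Rational(1, 2))) ≈ Mul(26.963, I)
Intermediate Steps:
Function('K')(X, L) = 3 (Function('K')(X, L) = Pow(9, Rational(1, 2)) = 3)
J = -730 (J = Add(543, -1273) = -730)
Pow(Add(J, Function('K')(-11, 52)), Rational(1, 2)) = Pow(Add(-730, 3), Rational(1, 2)) = Pow(-727, Rational(1, 2)) = Mul(I, Pow(727, Rational(1, 2)))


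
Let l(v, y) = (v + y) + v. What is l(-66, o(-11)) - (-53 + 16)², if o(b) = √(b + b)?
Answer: -1501 + I*√22 ≈ -1501.0 + 4.6904*I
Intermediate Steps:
o(b) = √2*√b (o(b) = √(2*b) = √2*√b)
l(v, y) = y + 2*v
l(-66, o(-11)) - (-53 + 16)² = (√2*√(-11) + 2*(-66)) - (-53 + 16)² = (√2*(I*√11) - 132) - 1*(-37)² = (I*√22 - 132) - 1*1369 = (-132 + I*√22) - 1369 = -1501 + I*√22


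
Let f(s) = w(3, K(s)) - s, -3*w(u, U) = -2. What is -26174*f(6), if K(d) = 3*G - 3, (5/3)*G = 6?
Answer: 418784/3 ≈ 1.3959e+5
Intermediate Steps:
G = 18/5 (G = (3/5)*6 = 18/5 ≈ 3.6000)
K(d) = 39/5 (K(d) = 3*(18/5) - 3 = 54/5 - 3 = 39/5)
w(u, U) = 2/3 (w(u, U) = -1/3*(-2) = 2/3)
f(s) = 2/3 - s
-26174*f(6) = -26174*(2/3 - 1*6) = -26174*(2/3 - 6) = -26174*(-16/3) = 418784/3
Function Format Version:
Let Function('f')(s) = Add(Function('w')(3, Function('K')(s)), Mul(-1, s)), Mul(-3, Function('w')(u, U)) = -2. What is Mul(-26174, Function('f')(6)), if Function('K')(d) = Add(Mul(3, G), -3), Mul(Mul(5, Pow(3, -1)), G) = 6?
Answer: Rational(418784, 3) ≈ 1.3959e+5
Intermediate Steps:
G = Rational(18, 5) (G = Mul(Rational(3, 5), 6) = Rational(18, 5) ≈ 3.6000)
Function('K')(d) = Rational(39, 5) (Function('K')(d) = Add(Mul(3, Rational(18, 5)), -3) = Add(Rational(54, 5), -3) = Rational(39, 5))
Function('w')(u, U) = Rational(2, 3) (Function('w')(u, U) = Mul(Rational(-1, 3), -2) = Rational(2, 3))
Function('f')(s) = Add(Rational(2, 3), Mul(-1, s))
Mul(-26174, Function('f')(6)) = Mul(-26174, Add(Rational(2, 3), Mul(-1, 6))) = Mul(-26174, Add(Rational(2, 3), -6)) = Mul(-26174, Rational(-16, 3)) = Rational(418784, 3)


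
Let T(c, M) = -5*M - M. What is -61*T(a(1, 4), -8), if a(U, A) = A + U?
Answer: -2928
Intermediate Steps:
T(c, M) = -6*M
-61*T(a(1, 4), -8) = -(-366)*(-8) = -61*48 = -2928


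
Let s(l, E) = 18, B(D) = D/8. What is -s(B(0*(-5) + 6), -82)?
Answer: -18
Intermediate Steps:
B(D) = D/8 (B(D) = D*(⅛) = D/8)
-s(B(0*(-5) + 6), -82) = -1*18 = -18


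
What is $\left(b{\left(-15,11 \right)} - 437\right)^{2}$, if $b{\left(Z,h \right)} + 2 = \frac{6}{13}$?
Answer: $\frac{32501401}{169} \approx 1.9232 \cdot 10^{5}$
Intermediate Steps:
$b{\left(Z,h \right)} = - \frac{20}{13}$ ($b{\left(Z,h \right)} = -2 + \frac{6}{13} = - \frac{20}{13}$)
$\left(b{\left(-15,11 \right)} - 437\right)^{2} = \left(- \frac{20}{13} - 437\right)^{2} = \left(- \frac{5701}{13}\right)^{2} = \frac{32501401}{169}$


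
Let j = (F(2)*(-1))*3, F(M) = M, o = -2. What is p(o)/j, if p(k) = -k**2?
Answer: 2/3 ≈ 0.66667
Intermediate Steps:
j = -6 (j = (2*(-1))*3 = -2*3 = -6)
p(o)/j = -1*(-2)**2/(-6) = -1*4*(-1/6) = -4*(-1/6) = 2/3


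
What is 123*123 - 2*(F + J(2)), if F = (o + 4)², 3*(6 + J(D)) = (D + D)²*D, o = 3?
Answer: 45065/3 ≈ 15022.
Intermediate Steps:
J(D) = -6 + 4*D³/3 (J(D) = -6 + ((D + D)²*D)/3 = -6 + ((2*D)²*D)/3 = -6 + ((4*D²)*D)/3 = -6 + (4*D³)/3 = -6 + 4*D³/3)
F = 49 (F = (3 + 4)² = 7² = 49)
123*123 - 2*(F + J(2)) = 123*123 - 2*(49 + (-6 + (4/3)*2³)) = 15129 - 2*(49 + (-6 + (4/3)*8)) = 15129 - 2*(49 + (-6 + 32/3)) = 15129 - 2*(49 + 14/3) = 15129 - 2*161/3 = 15129 - 322/3 = 45065/3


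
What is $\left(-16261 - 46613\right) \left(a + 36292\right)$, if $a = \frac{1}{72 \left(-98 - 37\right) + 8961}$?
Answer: $- \frac{577301250666}{253} \approx -2.2818 \cdot 10^{9}$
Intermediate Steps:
$a = - \frac{1}{759}$ ($a = \frac{1}{72 \left(-135\right) + 8961} = \frac{1}{-9720 + 8961} = \frac{1}{-759} = - \frac{1}{759} \approx -0.0013175$)
$\left(-16261 - 46613\right) \left(a + 36292\right) = \left(-16261 - 46613\right) \left(- \frac{1}{759} + 36292\right) = \left(-62874\right) \frac{27545627}{759} = - \frac{577301250666}{253}$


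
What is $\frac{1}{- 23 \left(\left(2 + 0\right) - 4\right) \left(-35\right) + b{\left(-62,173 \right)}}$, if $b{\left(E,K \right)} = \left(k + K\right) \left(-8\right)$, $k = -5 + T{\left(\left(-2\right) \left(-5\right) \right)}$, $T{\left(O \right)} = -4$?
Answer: $- \frac{1}{2922} \approx -0.00034223$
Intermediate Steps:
$k = -9$ ($k = -5 - 4 = -9$)
$b{\left(E,K \right)} = 72 - 8 K$ ($b{\left(E,K \right)} = \left(-9 + K\right) \left(-8\right) = 72 - 8 K$)
$\frac{1}{- 23 \left(\left(2 + 0\right) - 4\right) \left(-35\right) + b{\left(-62,173 \right)}} = \frac{1}{- 23 \left(\left(2 + 0\right) - 4\right) \left(-35\right) + \left(72 - 1384\right)} = \frac{1}{- 23 \left(2 - 4\right) \left(-35\right) + \left(72 - 1384\right)} = \frac{1}{\left(-23\right) \left(-2\right) \left(-35\right) - 1312} = \frac{1}{46 \left(-35\right) - 1312} = \frac{1}{-1610 - 1312} = \frac{1}{-2922} = - \frac{1}{2922}$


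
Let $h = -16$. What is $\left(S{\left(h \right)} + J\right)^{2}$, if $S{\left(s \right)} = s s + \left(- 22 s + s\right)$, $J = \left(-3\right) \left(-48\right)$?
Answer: $541696$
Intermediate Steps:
$J = 144$
$S{\left(s \right)} = s^{2} - 21 s$
$\left(S{\left(h \right)} + J\right)^{2} = \left(- 16 \left(-21 - 16\right) + 144\right)^{2} = \left(\left(-16\right) \left(-37\right) + 144\right)^{2} = \left(592 + 144\right)^{2} = 736^{2} = 541696$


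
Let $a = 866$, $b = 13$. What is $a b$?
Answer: $11258$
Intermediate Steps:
$a b = 866 \cdot 13 = 11258$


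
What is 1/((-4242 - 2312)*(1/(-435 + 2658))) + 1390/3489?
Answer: 1354013/22866906 ≈ 0.059213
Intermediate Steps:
1/((-4242 - 2312)*(1/(-435 + 2658))) + 1390/3489 = 1/((-6554)*(1/2223)) + 1390*(1/3489) = -1/(6554*1/2223) + 1390/3489 = -1/6554*2223 + 1390/3489 = -2223/6554 + 1390/3489 = 1354013/22866906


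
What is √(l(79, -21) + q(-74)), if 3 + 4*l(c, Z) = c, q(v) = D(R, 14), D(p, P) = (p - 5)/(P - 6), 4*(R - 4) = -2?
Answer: √301/4 ≈ 4.3373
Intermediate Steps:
R = 7/2 (R = 4 + (¼)*(-2) = 4 - ½ = 7/2 ≈ 3.5000)
D(p, P) = (-5 + p)/(-6 + P)
q(v) = -3/16 (q(v) = (-5 + 7/2)/(-6 + 14) = -3/2/8 = (⅛)*(-3/2) = -3/16)
l(c, Z) = -¾ + c/4
√(l(79, -21) + q(-74)) = √((-¾ + (¼)*79) - 3/16) = √((-¾ + 79/4) - 3/16) = √(19 - 3/16) = √(301/16) = √301/4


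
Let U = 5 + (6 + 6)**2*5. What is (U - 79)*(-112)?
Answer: -72352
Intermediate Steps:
U = 725 (U = 5 + 12**2*5 = 5 + 144*5 = 5 + 720 = 725)
(U - 79)*(-112) = (725 - 79)*(-112) = 646*(-112) = -72352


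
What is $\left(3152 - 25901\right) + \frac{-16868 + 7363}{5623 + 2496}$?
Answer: $- \frac{184708636}{8119} \approx -22750.0$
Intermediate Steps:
$\left(3152 - 25901\right) + \frac{-16868 + 7363}{5623 + 2496} = -22749 - \frac{9505}{8119} = - \frac{184708636}{8119}$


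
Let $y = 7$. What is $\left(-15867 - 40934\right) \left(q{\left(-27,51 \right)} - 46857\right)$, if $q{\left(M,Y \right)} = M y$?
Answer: $2672259846$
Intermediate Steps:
$q{\left(M,Y \right)} = 7 M$ ($q{\left(M,Y \right)} = M 7 = 7 M$)
$\left(-15867 - 40934\right) \left(q{\left(-27,51 \right)} - 46857\right) = \left(-15867 - 40934\right) \left(7 \left(-27\right) - 46857\right) = - 56801 \left(-189 - 46857\right) = \left(-56801\right) \left(-47046\right) = 2672259846$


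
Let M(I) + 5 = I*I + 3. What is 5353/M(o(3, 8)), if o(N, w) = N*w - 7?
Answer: 5353/287 ≈ 18.652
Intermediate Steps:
o(N, w) = -7 + N*w
M(I) = -2 + I**2 (M(I) = -5 + (I*I + 3) = -5 + (I**2 + 3) = -5 + (3 + I**2) = -2 + I**2)
5353/M(o(3, 8)) = 5353/(-2 + (-7 + 3*8)**2) = 5353/(-2 + (-7 + 24)**2) = 5353/(-2 + 17**2) = 5353/(-2 + 289) = 5353/287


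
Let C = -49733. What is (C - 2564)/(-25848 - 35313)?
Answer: 52297/61161 ≈ 0.85507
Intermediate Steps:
(C - 2564)/(-25848 - 35313) = (-49733 - 2564)/(-25848 - 35313) = -52297/(-61161) = -52297*(-1/61161) = 52297/61161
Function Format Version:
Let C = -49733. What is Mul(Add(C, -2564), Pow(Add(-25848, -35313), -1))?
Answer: Rational(52297, 61161) ≈ 0.85507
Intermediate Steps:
Mul(Add(C, -2564), Pow(Add(-25848, -35313), -1)) = Mul(Add(-49733, -2564), Pow(Add(-25848, -35313), -1)) = Mul(-52297, Pow(-61161, -1)) = Mul(-52297, Rational(-1, 61161)) = Rational(52297, 61161)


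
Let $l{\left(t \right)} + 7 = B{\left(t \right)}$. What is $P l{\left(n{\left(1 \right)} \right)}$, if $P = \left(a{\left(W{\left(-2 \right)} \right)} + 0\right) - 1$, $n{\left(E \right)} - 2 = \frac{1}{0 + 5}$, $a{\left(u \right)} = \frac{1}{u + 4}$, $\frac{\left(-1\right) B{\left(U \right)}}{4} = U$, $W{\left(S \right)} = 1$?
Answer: $\frac{316}{25} \approx 12.64$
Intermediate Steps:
$B{\left(U \right)} = - 4 U$
$a{\left(u \right)} = \frac{1}{4 + u}$
$n{\left(E \right)} = \frac{11}{5}$ ($n{\left(E \right)} = 2 + \frac{1}{0 + 5} = 2 + \frac{1}{5} = \frac{11}{5}$)
$l{\left(t \right)} = -7 - 4 t$
$P = - \frac{4}{5}$ ($P = \left(\frac{1}{4 + 1} + 0\right) - 1 = \left(\frac{1}{5} + 0\right) - 1 = \frac{1}{5} - 1 = - \frac{4}{5} \approx -0.8$)
$P l{\left(n{\left(1 \right)} \right)} = - \frac{4 \left(-7 - \frac{44}{5}\right)}{5} = \left(- \frac{4}{5}\right) \left(- \frac{79}{5}\right) = \frac{316}{25}$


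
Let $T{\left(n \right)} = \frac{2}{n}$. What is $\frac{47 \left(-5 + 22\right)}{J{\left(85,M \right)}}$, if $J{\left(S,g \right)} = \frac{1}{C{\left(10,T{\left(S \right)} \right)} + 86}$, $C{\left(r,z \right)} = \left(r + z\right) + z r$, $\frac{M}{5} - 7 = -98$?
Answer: $\frac{384554}{5} \approx 76911.0$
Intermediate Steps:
$M = -455$ ($M = 35 + 5 \left(-98\right) = 35 - 490 = -455$)
$C{\left(r,z \right)} = r + z + r z$ ($C{\left(r,z \right)} = \left(r + z\right) + r z = r + z + r z$)
$J{\left(S,g \right)} = \frac{1}{96 + \frac{22}{S}}$ ($J{\left(S,g \right)} = \frac{1}{\left(10 + \frac{2}{S} + 10 \frac{2}{S}\right) + 86} = \frac{1}{\left(10 + \frac{2}{S} + \frac{20}{S}\right) + 86} = \frac{1}{\left(10 + \frac{22}{S}\right) + 86} = \frac{1}{96 + \frac{22}{S}}$)
$\frac{47 \left(-5 + 22\right)}{J{\left(85,M \right)}} = \frac{47 \left(-5 + 22\right)}{\frac{1}{2} \cdot 85 \frac{1}{11 + 48 \cdot 85}} = \frac{47 \cdot 17}{\frac{1}{2} \cdot 85 \frac{1}{11 + 4080}} = \frac{799}{\frac{1}{2} \cdot 85 \cdot \frac{1}{4091}} = \frac{799}{\frac{85}{8182}} = 799 \cdot \frac{8182}{85} = \frac{384554}{5}$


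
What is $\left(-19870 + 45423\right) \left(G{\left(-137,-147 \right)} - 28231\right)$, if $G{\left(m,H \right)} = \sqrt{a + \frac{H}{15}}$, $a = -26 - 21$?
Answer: $-721386743 + \frac{51106 i \sqrt{355}}{5} \approx -7.2139 \cdot 10^{8} + 1.9258 \cdot 10^{5} i$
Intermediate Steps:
$a = -47$
$G{\left(m,H \right)} = \sqrt{-47 + \frac{H}{15}}$
$\left(-19870 + 45423\right) \left(G{\left(-137,-147 \right)} - 28231\right) = \left(-19870 + 45423\right) \left(\frac{\sqrt{-10575 + 15 \left(-147\right)}}{15} - 28231\right) = 25553 \left(\frac{\sqrt{-10575 - 2205}}{15} - 28231\right) = 25553 \left(\frac{\sqrt{-12780}}{15} - 28231\right) = 25553 \left(\frac{6 i \sqrt{355}}{15} - 28231\right) = 25553 \left(\frac{2 i \sqrt{355}}{5} - 28231\right) = 25553 \left(-28231 + \frac{2 i \sqrt{355}}{5}\right) = -721386743 + \frac{51106 i \sqrt{355}}{5}$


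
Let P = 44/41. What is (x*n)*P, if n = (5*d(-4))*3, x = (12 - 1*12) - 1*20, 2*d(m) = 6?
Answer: -39600/41 ≈ -965.85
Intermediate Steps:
d(m) = 3 (d(m) = (½)*6 = 3)
x = -20 (x = (12 - 12) - 20 = 0 - 20 = -20)
P = 44/41 (P = 44*(1/41) = 44/41 ≈ 1.0732)
n = 45 (n = (5*3)*3 = 15*3 = 45)
(x*n)*P = -20*45*(44/41) = -900*44/41 = -39600/41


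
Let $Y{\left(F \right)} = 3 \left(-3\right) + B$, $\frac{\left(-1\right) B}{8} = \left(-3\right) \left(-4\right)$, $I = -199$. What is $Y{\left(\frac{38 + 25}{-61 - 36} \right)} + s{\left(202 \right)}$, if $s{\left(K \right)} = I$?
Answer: $-304$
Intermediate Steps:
$B = -96$ ($B = - 8 \left(\left(-3\right) \left(-4\right)\right) = \left(-8\right) 12 = -96$)
$s{\left(K \right)} = -199$
$Y{\left(F \right)} = -105$ ($Y{\left(F \right)} = 3 \left(-3\right) - 96 = -9 - 96 = -105$)
$Y{\left(\frac{38 + 25}{-61 - 36} \right)} + s{\left(202 \right)} = -105 - 199 = -304$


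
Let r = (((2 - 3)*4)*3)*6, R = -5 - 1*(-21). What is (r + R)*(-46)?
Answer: 2576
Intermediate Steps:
R = 16 (R = -5 + 21 = 16)
r = -72 (r = (-1*4*3)*6 = -4*3*6 = -12*6 = -72)
(r + R)*(-46) = (-72 + 16)*(-46) = -56*(-46) = 2576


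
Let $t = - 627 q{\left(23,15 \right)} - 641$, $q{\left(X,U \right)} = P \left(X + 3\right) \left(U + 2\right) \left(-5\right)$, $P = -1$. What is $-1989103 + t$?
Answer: $-3375414$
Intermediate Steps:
$q{\left(X,U \right)} = 5 \left(2 + U\right) \left(3 + X\right)$ ($q{\left(X,U \right)} = - \left(X + 3\right) \left(U + 2\right) \left(-5\right) = - \left(3 + X\right) \left(2 + U\right) \left(-5\right) = - \left(2 + U\right) \left(3 + X\right) \left(-5\right) = 5 \left(2 + U\right) \left(3 + X\right)$)
$t = -1386311$ ($t = - 627 \left(30 + 10 \cdot 23 + 15 \cdot 15 + 5 \cdot 15 \cdot 23\right) - 641 = - 627 \left(30 + 230 + 225 + 1725\right) - 641 = \left(-627\right) 2210 - 641 = -1385670 - 641 = -1386311$)
$-1989103 + t = -1989103 - 1386311 = -3375414$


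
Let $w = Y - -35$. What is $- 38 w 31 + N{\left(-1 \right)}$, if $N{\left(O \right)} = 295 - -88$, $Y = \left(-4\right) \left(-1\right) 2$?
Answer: $-50271$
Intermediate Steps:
$Y = 8$ ($Y = 4 \cdot 2 = 8$)
$N{\left(O \right)} = 383$ ($N{\left(O \right)} = 295 + 88 = 383$)
$w = 43$ ($w = 8 - -35 = 8 + 35 = 43$)
$- 38 w 31 + N{\left(-1 \right)} = \left(-38\right) 43 \cdot 31 + 383 = \left(-1634\right) 31 + 383 = -50654 + 383 = -50271$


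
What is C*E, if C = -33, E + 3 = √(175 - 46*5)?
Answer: 99 - 33*I*√55 ≈ 99.0 - 244.73*I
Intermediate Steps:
E = -3 + I*√55 (E = -3 + √(175 - 46*5) = -3 + √(175 - 230) = -3 + √(-55) = -3 + I*√55 ≈ -3.0 + 7.4162*I)
C*E = -33*(-3 + I*√55) = 99 - 33*I*√55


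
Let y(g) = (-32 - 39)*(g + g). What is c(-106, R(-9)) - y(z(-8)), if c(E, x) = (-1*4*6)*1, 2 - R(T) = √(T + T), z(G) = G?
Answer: -1160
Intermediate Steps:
y(g) = -142*g
R(T) = 2 - √2*√T (R(T) = 2 - √(T + T) = 2 - √(2*T) = 2 - √2*√T)
c(E, x) = -24 (c(E, x) = -4*6*1 = -24*1 = -24)
c(-106, R(-9)) - y(z(-8)) = -24 - (-142)*(-8) = -24 - 1*1136 = -24 - 1136 = -1160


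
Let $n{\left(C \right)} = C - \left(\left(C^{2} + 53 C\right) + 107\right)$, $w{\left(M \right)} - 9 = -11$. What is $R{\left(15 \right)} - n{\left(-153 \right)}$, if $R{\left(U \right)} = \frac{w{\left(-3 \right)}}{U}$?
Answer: $\frac{233398}{15} \approx 15560.0$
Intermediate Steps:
$w{\left(M \right)} = -2$ ($w{\left(M \right)} = 9 - 11 = -2$)
$R{\left(U \right)} = - \frac{2}{U}$
$n{\left(C \right)} = -107 - C^{2} - 52 C$ ($n{\left(C \right)} = C - \left(107 + C^{2} + 53 C\right) = -107 - C^{2} - 52 C$)
$R{\left(15 \right)} - n{\left(-153 \right)} = - \frac{2}{15} - \left(-107 - \left(-153\right)^{2} - -7956\right) = \left(-2\right) \frac{1}{15} - \left(-107 - 23409 + 7956\right) = - \frac{2}{15} - \left(-107 - 23409 + 7956\right) = - \frac{2}{15} - -15560 = - \frac{2}{15} + 15560 = \frac{233398}{15}$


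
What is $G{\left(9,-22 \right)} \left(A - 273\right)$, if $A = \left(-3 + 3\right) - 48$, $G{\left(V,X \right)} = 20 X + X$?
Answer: $148302$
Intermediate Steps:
$G{\left(V,X \right)} = 21 X$
$A = -48$ ($A = 0 - 48 = -48$)
$G{\left(9,-22 \right)} \left(A - 273\right) = 21 \left(-22\right) \left(-48 - 273\right) = \left(-462\right) \left(-321\right) = 148302$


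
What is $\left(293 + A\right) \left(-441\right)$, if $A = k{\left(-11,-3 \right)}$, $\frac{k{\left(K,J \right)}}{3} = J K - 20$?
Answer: $-146412$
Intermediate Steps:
$k{\left(K,J \right)} = -60 + 3 J K$ ($k{\left(K,J \right)} = 3 \left(J K - 20\right) = 3 \left(-20 + J K\right) = -60 + 3 J K$)
$A = 39$ ($A = -60 + 3 \left(-3\right) \left(-11\right) = -60 + 99 = 39$)
$\left(293 + A\right) \left(-441\right) = \left(293 + 39\right) \left(-441\right) = 332 \left(-441\right) = -146412$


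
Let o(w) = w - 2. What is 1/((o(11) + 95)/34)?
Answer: 17/52 ≈ 0.32692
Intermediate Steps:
o(w) = -2 + w
1/((o(11) + 95)/34) = 1/(((-2 + 11) + 95)/34) = 1/((9 + 95)/34) = 1/((1/34)*104) = 1/(52/17) = 17/52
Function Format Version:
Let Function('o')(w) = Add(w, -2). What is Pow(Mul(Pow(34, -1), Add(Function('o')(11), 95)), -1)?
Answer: Rational(17, 52) ≈ 0.32692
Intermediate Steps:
Function('o')(w) = Add(-2, w)
Pow(Mul(Pow(34, -1), Add(Function('o')(11), 95)), -1) = Pow(Mul(Pow(34, -1), Add(Add(-2, 11), 95)), -1) = Pow(Mul(Rational(1, 34), Add(9, 95)), -1) = Pow(Mul(Rational(1, 34), 104), -1) = Pow(Rational(52, 17), -1) = Rational(17, 52)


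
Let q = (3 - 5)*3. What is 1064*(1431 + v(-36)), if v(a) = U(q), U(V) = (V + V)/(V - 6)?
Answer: 1523648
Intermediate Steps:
q = -6 (q = -2*3 = -6)
U(V) = 2*V/(-6 + V) (U(V) = (2*V)/(-6 + V) = 2*V/(-6 + V))
v(a) = 1 (v(a) = 2*(-6)/(-6 - 6) = 2*(-6)/(-12) = 2*(-6)*(-1/12) = 1)
1064*(1431 + v(-36)) = 1064*(1431 + 1) = 1064*1432 = 1523648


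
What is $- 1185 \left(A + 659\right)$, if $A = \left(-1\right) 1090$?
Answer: $510735$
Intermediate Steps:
$A = -1090$
$- 1185 \left(A + 659\right) = - 1185 \left(-1090 + 659\right) = \left(-1185\right) \left(-431\right) = 510735$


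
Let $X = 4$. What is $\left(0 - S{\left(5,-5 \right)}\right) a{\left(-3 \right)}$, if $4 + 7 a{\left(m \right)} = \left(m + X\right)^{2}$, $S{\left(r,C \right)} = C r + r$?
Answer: $- \frac{60}{7} \approx -8.5714$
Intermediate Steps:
$S{\left(r,C \right)} = r + C r$
$a{\left(m \right)} = - \frac{4}{7} + \frac{\left(4 + m\right)^{2}}{7}$ ($a{\left(m \right)} = - \frac{4}{7} + \frac{\left(m + 4\right)^{2}}{7} = - \frac{4}{7} + \frac{\left(4 + m\right)^{2}}{7}$)
$\left(0 - S{\left(5,-5 \right)}\right) a{\left(-3 \right)} = \left(0 - 5 \left(1 - 5\right)\right) \left(- \frac{4}{7} + \frac{\left(4 - 3\right)^{2}}{7}\right) = \left(0 - 5 \left(-4\right)\right) \left(- \frac{4}{7} + \frac{1^{2}}{7}\right) = \left(0 - -20\right) \left(- \frac{4}{7} + \frac{1}{7} \cdot 1\right) = \left(0 + 20\right) \left(- \frac{4}{7} + \frac{1}{7}\right) = 20 \left(- \frac{3}{7}\right) = - \frac{60}{7}$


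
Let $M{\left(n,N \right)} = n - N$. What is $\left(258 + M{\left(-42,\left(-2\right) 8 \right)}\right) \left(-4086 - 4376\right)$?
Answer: $-1963184$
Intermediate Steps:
$\left(258 + M{\left(-42,\left(-2\right) 8 \right)}\right) \left(-4086 - 4376\right) = \left(258 - \left(42 - 16\right)\right) \left(-4086 - 4376\right) = \left(258 - 26\right) \left(-8462\right) = 232 \left(-8462\right) = -1963184$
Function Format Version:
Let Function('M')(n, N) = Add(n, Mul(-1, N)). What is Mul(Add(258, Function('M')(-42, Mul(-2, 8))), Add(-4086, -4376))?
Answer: -1963184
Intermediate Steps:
Mul(Add(258, Function('M')(-42, Mul(-2, 8))), Add(-4086, -4376)) = Mul(Add(258, Add(-42, Mul(-1, Mul(-2, 8)))), Add(-4086, -4376)) = Mul(Add(258, Add(-42, Mul(-1, -16))), -8462) = Mul(Add(258, Add(-42, 16)), -8462) = Mul(Add(258, -26), -8462) = Mul(232, -8462) = -1963184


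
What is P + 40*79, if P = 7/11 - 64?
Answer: 34063/11 ≈ 3096.6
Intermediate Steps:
P = -697/11 (P = 7*(1/11) - 64 = 7/11 - 64 = -697/11 ≈ -63.364)
P + 40*79 = -697/11 + 40*79 = -697/11 + 3160 = 34063/11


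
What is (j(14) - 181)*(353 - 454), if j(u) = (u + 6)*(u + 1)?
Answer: -12019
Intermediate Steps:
j(u) = (1 + u)*(6 + u) (j(u) = (6 + u)*(1 + u) = (1 + u)*(6 + u))
(j(14) - 181)*(353 - 454) = ((6 + 14² + 7*14) - 181)*(353 - 454) = ((6 + 196 + 98) - 181)*(-101) = (300 - 181)*(-101) = 119*(-101) = -12019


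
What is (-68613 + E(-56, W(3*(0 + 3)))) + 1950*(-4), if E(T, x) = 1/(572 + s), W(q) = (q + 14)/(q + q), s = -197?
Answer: -28654874/375 ≈ -76413.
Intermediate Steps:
W(q) = (14 + q)/(2*q) (W(q) = (14 + q)/((2*q)) = (14 + q)*(1/(2*q)) = (14 + q)/(2*q))
E(T, x) = 1/375 (E(T, x) = 1/(572 - 197) = 1/375)
(-68613 + E(-56, W(3*(0 + 3)))) + 1950*(-4) = (-68613 + 1/375) + 1950*(-4) = -25729874/375 - 7800 = -28654874/375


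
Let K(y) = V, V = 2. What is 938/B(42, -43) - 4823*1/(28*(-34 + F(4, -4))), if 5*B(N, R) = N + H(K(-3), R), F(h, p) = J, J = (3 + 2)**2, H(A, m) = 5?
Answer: 201223/1692 ≈ 118.93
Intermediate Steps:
K(y) = 2
J = 25 (J = 5**2 = 25)
F(h, p) = 25
B(N, R) = 1 + N/5 (B(N, R) = (N + 5)/5 = (5 + N)/5 = 1 + N/5)
938/B(42, -43) - 4823*1/(28*(-34 + F(4, -4))) = 938/(1 + (1/5)*42) - 4823*1/(28*(-34 + 25)) = 938/(1 + 42/5) - 4823/(28*(-9)) = 938/(47/5) - 4823/(-252) = 938*(5/47) - 4823*(-1/252) = 4690/47 + 689/36 = 201223/1692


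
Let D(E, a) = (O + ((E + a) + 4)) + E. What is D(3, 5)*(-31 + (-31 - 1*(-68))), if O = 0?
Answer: 90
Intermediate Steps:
D(E, a) = 4 + a + 2*E (D(E, a) = (0 + ((E + a) + 4)) + E = (0 + (4 + E + a)) + E = (4 + E + a) + E = 4 + a + 2*E)
D(3, 5)*(-31 + (-31 - 1*(-68))) = (4 + 5 + 2*3)*(-31 + (-31 - 1*(-68))) = (4 + 5 + 6)*(-31 + (-31 + 68)) = 15*(-31 + 37) = 15*6 = 90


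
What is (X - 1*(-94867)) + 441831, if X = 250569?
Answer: 787267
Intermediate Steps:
(X - 1*(-94867)) + 441831 = (250569 - 1*(-94867)) + 441831 = (250569 + 94867) + 441831 = 345436 + 441831 = 787267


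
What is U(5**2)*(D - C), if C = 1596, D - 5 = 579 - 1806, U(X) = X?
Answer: -70450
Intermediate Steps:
D = -1222 (D = 5 + (579 - 1806) = 5 - 1227 = -1222)
U(5**2)*(D - C) = 5**2*(-1222 - 1*1596) = 25*(-1222 - 1596) = 25*(-2818) = -70450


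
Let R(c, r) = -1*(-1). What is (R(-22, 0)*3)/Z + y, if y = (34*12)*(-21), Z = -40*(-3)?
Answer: -342719/40 ≈ -8568.0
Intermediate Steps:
R(c, r) = 1
Z = 120
y = -8568 (y = 408*(-21) = -8568)
(R(-22, 0)*3)/Z + y = (1*3)/120 - 8568 = 3*(1/120) - 8568 = 1/40 - 8568 = -342719/40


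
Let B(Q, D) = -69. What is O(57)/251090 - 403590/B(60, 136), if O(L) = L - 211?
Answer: 2412795297/412505 ≈ 5849.1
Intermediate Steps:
O(L) = -211 + L
O(57)/251090 - 403590/B(60, 136) = (-211 + 57)/251090 - 403590/(-69) = -154*1/251090 - 403590*(-1/69) = -11/17935 + 134530/23 = 2412795297/412505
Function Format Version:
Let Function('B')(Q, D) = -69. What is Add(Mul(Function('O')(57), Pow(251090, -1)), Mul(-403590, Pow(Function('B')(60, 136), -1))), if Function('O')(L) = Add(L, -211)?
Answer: Rational(2412795297, 412505) ≈ 5849.1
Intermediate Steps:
Function('O')(L) = Add(-211, L)
Add(Mul(Function('O')(57), Pow(251090, -1)), Mul(-403590, Pow(Function('B')(60, 136), -1))) = Add(Mul(Add(-211, 57), Pow(251090, -1)), Mul(-403590, Pow(-69, -1))) = Add(Mul(-154, Rational(1, 251090)), Mul(-403590, Rational(-1, 69))) = Add(Rational(-11, 17935), Rational(134530, 23)) = Rational(2412795297, 412505)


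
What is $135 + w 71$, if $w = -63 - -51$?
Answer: $-717$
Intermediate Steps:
$w = -12$ ($w = -63 + 51 = -12$)
$135 + w 71 = 135 - 852 = -717$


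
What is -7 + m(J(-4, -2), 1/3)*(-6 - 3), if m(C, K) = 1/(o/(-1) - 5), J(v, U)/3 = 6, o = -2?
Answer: -4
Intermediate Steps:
J(v, U) = 18 (J(v, U) = 3*6 = 18)
m(C, K) = -1/3 (m(C, K) = 1/(-2/(-1) - 5) = 1/(-2*(-1) - 5) = 1/(2 - 5) = 1/(-3) = -1/3)
-7 + m(J(-4, -2), 1/3)*(-6 - 3) = -7 - (-6 - 3)/3 = -7 - 1/3*(-9) = -7 + 3 = -4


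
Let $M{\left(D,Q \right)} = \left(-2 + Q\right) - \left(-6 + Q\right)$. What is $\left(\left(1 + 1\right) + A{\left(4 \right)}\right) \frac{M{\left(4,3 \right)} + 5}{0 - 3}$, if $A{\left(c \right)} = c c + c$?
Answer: $-66$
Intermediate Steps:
$M{\left(D,Q \right)} = 4$ ($M{\left(D,Q \right)} = \left(-2 + Q\right) - \left(-6 + Q\right) = 4$)
$A{\left(c \right)} = c + c^{2}$ ($A{\left(c \right)} = c^{2} + c = c + c^{2}$)
$\left(\left(1 + 1\right) + A{\left(4 \right)}\right) \frac{M{\left(4,3 \right)} + 5}{0 - 3} = \left(\left(1 + 1\right) + 4 \left(1 + 4\right)\right) \frac{4 + 5}{0 - 3} = \left(2 + 4 \cdot 5\right) \frac{9}{-3} = \left(2 + 20\right) 9 \left(- \frac{1}{3}\right) = 22 \left(-3\right) = -66$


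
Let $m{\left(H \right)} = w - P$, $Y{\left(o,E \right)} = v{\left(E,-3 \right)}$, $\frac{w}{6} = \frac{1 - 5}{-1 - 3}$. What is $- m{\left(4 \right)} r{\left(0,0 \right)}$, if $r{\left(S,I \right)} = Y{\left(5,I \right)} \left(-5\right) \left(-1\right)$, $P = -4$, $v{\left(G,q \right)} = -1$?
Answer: $50$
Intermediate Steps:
$w = 6$ ($w = 6 \frac{1 - 5}{-1 - 3} = 6 \left(- \frac{4}{-4}\right) = 6 \left(\left(-4\right) \left(- \frac{1}{4}\right)\right) = 6 \cdot 1 = 6$)
$Y{\left(o,E \right)} = -1$
$m{\left(H \right)} = 10$ ($m{\left(H \right)} = 6 - -4 = 6 + 4 = 10$)
$r{\left(S,I \right)} = -5$ ($r{\left(S,I \right)} = \left(-1\right) \left(-5\right) \left(-1\right) = 5 \left(-1\right) = -5$)
$- m{\left(4 \right)} r{\left(0,0 \right)} = \left(-1\right) 10 \left(-5\right) = \left(-10\right) \left(-5\right) = 50$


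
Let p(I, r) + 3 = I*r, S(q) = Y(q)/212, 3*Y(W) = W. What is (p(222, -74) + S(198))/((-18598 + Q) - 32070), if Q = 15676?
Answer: 193517/412128 ≈ 0.46956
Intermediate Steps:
Y(W) = W/3
S(q) = q/636 (S(q) = (q/3)/212 = (q/3)*(1/212) = q/636)
p(I, r) = -3 + I*r
(p(222, -74) + S(198))/((-18598 + Q) - 32070) = ((-3 + 222*(-74)) + (1/636)*198)/((-18598 + 15676) - 32070) = ((-3 - 16428) + 33/106)/(-2922 - 32070) = (-16431 + 33/106)/(-34992) = -1741653/106*(-1/34992) = 193517/412128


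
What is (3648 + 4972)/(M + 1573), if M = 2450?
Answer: 8620/4023 ≈ 2.1427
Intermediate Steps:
(3648 + 4972)/(M + 1573) = (3648 + 4972)/(2450 + 1573) = 8620/4023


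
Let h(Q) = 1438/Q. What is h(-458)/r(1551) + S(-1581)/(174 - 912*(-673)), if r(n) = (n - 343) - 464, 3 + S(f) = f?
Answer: -118550939/17433724200 ≈ -0.0068001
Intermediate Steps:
S(f) = -3 + f
r(n) = -807 + n (r(n) = (-343 + n) - 464 = -807 + n)
h(-458)/r(1551) + S(-1581)/(174 - 912*(-673)) = (1438/(-458))/(-807 + 1551) + (-3 - 1581)/(174 - 912*(-673)) = (1438*(-1/458))/744 - 1584/(174 + 613776) = -719/229*1/744 - 1584/613950 = -719/170376 - 1584*1/613950 = -719/170376 - 264/102325 = -118550939/17433724200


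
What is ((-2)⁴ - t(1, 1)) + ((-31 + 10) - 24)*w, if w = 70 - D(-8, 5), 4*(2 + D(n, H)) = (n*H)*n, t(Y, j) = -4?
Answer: 380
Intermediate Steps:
D(n, H) = -2 + H*n²/4 (D(n, H) = -2 + ((n*H)*n)/4 = -2 + ((H*n)*n)/4 = -2 + (H*n²)/4 = -2 + H*n²/4)
w = -8 (w = 70 - (-2 + (¼)*5*(-8)²) = 70 - (-2 + (¼)*5*64) = 70 - (-2 + 80) = 70 - 1*78 = 70 - 78 = -8)
((-2)⁴ - t(1, 1)) + ((-31 + 10) - 24)*w = ((-2)⁴ - 1*(-4)) + ((-31 + 10) - 24)*(-8) = (16 + 4) + (-21 - 24)*(-8) = 20 - 45*(-8) = 20 + 360 = 380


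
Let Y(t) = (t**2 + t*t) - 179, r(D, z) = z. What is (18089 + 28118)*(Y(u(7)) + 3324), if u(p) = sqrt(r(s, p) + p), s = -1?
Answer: 146614811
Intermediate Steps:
u(p) = sqrt(2)*sqrt(p) (u(p) = sqrt(p + p) = sqrt(2*p) = sqrt(2)*sqrt(p))
Y(t) = -179 + 2*t**2 (Y(t) = (t**2 + t**2) - 179 = 2*t**2 - 179 = -179 + 2*t**2)
(18089 + 28118)*(Y(u(7)) + 3324) = (18089 + 28118)*((-179 + 2*(sqrt(2)*sqrt(7))**2) + 3324) = 46207*((-179 + 2*(sqrt(14))**2) + 3324) = 46207*((-179 + 2*14) + 3324) = 46207*((-179 + 28) + 3324) = 46207*(-151 + 3324) = 46207*3173 = 146614811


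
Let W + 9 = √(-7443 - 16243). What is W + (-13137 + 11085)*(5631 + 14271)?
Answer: -40838913 + I*√23686 ≈ -4.0839e+7 + 153.9*I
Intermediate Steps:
W = -9 + I*√23686 (W = -9 + √(-7443 - 16243) = -9 + √(-23686) = -9 + I*√23686 ≈ -9.0 + 153.9*I)
W + (-13137 + 11085)*(5631 + 14271) = (-9 + I*√23686) + (-13137 + 11085)*(5631 + 14271) = (-9 + I*√23686) - 2052*19902 = (-9 + I*√23686) - 40838904 = -40838913 + I*√23686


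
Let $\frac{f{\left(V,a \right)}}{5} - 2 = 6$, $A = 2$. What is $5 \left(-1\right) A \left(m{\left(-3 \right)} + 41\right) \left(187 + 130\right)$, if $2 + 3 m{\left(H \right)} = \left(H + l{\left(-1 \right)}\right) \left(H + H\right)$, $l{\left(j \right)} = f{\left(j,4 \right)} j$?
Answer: $- \frac{1201430}{3} \approx -4.0048 \cdot 10^{5}$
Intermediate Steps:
$f{\left(V,a \right)} = 40$ ($f{\left(V,a \right)} = 10 + 5 \cdot 6 = 10 + 30 = 40$)
$l{\left(j \right)} = 40 j$
$m{\left(H \right)} = - \frac{2}{3} + \frac{2 H \left(-40 + H\right)}{3}$ ($m{\left(H \right)} = - \frac{2}{3} + \frac{\left(H + 40 \left(-1\right)\right) \left(H + H\right)}{3} = - \frac{2}{3} + \frac{\left(H - 40\right) 2 H}{3} = - \frac{2}{3} + \frac{\left(-40 + H\right) 2 H}{3} = - \frac{2}{3} + \frac{2 H \left(-40 + H\right)}{3}$)
$5 \left(-1\right) A \left(m{\left(-3 \right)} + 41\right) \left(187 + 130\right) = 5 \left(-1\right) 2 \left(\left(- \frac{2}{3} - -80 + \frac{2 \left(-3\right)^{2}}{3}\right) + 41\right) \left(187 + 130\right) = \left(-5\right) 2 \left(\left(- \frac{2}{3} + 80 + \frac{2}{3} \cdot 9\right) + 41\right) 317 = - 10 \left(\left(- \frac{2}{3} + 80 + 6\right) + 41\right) 317 = - 10 \left(\frac{256}{3} + 41\right) 317 = - 10 \cdot \frac{379}{3} \cdot 317 = \left(-10\right) \frac{120143}{3} = - \frac{1201430}{3}$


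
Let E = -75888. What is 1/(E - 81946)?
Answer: -1/157834 ≈ -6.3358e-6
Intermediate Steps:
1/(E - 81946) = 1/(-75888 - 81946) = 1/(-157834) = -1/157834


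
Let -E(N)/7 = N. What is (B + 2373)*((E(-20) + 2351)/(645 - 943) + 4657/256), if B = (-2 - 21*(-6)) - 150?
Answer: 880230615/38144 ≈ 23077.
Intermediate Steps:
E(N) = -7*N
B = -26 (B = (-2 + 126) - 150 = 124 - 150 = -26)
(B + 2373)*((E(-20) + 2351)/(645 - 943) + 4657/256) = (-26 + 2373)*((-7*(-20) + 2351)/(645 - 943) + 4657/256) = 2347*((140 + 2351)/(-298) + 4657*(1/256)) = 2347*(2491*(-1/298) + 4657/256) = 2347*(-2491/298 + 4657/256) = 2347*(375045/38144) = 880230615/38144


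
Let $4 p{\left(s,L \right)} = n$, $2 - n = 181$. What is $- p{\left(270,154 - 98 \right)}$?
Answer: $\frac{179}{4} \approx 44.75$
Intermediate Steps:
$n = -179$ ($n = 2 - 181 = -179$)
$p{\left(s,L \right)} = - \frac{179}{4}$ ($p{\left(s,L \right)} = \frac{1}{4} \left(-179\right) = - \frac{179}{4}$)
$- p{\left(270,154 - 98 \right)} = \left(-1\right) \left(- \frac{179}{4}\right) = \frac{179}{4}$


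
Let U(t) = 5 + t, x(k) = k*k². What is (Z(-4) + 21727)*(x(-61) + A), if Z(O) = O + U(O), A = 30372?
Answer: -4271133916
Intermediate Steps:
x(k) = k³
Z(O) = 5 + 2*O (Z(O) = O + (5 + O) = 5 + 2*O)
(Z(-4) + 21727)*(x(-61) + A) = ((5 + 2*(-4)) + 21727)*((-61)³ + 30372) = ((5 - 8) + 21727)*(-226981 + 30372) = (-3 + 21727)*(-196609) = 21724*(-196609) = -4271133916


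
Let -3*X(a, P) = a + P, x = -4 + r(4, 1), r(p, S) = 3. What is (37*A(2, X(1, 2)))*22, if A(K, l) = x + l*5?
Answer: -4884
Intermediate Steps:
x = -1 (x = -4 + 3 = -1)
X(a, P) = -P/3 - a/3 (X(a, P) = -(a + P)/3 = -(P + a)/3 = -P/3 - a/3)
A(K, l) = -1 + 5*l (A(K, l) = -1 + l*5 = -1 + 5*l)
(37*A(2, X(1, 2)))*22 = (37*(-1 + 5*(-⅓*2 - ⅓*1)))*22 = (37*(-1 + 5*(-⅔ - ⅓)))*22 = (37*(-1 + 5*(-1)))*22 = (37*(-1 - 5))*22 = (37*(-6))*22 = -222*22 = -4884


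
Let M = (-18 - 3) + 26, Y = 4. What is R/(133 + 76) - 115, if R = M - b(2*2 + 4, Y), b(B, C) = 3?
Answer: -24033/209 ≈ -114.99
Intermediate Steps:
M = 5 (M = -21 + 26 = 5)
R = 2 (R = 5 - 1*3 = 5 - 3 = 2)
R/(133 + 76) - 115 = 2/(133 + 76) - 115 = 2/209 - 115 = -24033/209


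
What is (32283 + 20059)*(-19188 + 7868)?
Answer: -592511440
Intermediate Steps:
(32283 + 20059)*(-19188 + 7868) = 52342*(-11320) = -592511440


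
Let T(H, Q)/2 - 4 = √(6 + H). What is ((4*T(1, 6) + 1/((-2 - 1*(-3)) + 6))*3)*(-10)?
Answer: -6750/7 - 240*√7 ≈ -1599.3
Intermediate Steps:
T(H, Q) = 8 + 2*√(6 + H)
((4*T(1, 6) + 1/((-2 - 1*(-3)) + 6))*3)*(-10) = ((4*(8 + 2*√(6 + 1)) + 1/((-2 - 1*(-3)) + 6))*3)*(-10) = ((4*(8 + 2*√7) + 1/((-2 + 3) + 6))*3)*(-10) = (((32 + 8*√7) + 1/(1 + 6))*3)*(-10) = (((32 + 8*√7) + 1/7)*3)*(-10) = (((32 + 8*√7) + ⅐)*3)*(-10) = ((225/7 + 8*√7)*3)*(-10) = (675/7 + 24*√7)*(-10) = -6750/7 - 240*√7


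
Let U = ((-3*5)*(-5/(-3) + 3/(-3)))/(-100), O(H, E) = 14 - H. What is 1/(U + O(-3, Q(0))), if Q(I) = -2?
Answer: 10/171 ≈ 0.058480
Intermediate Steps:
U = ⅒ (U = -15*(-5*(-⅓) + 3*(-⅓))*(-1/100) = -15*(5/3 - 1)*(-1/100) = -15*⅔*(-1/100) = -10*(-1/100) = ⅒ ≈ 0.10000)
1/(U + O(-3, Q(0))) = 1/(⅒ + (14 - 1*(-3))) = 1/(⅒ + (14 + 3)) = 1/(⅒ + 17) = 1/(171/10) = 10/171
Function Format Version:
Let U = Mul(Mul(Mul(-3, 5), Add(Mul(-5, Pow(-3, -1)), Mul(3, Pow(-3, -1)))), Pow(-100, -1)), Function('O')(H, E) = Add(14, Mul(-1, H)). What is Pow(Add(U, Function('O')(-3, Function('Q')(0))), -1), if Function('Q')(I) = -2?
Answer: Rational(10, 171) ≈ 0.058480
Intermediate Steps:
U = Rational(1, 10) (U = Mul(Mul(-15, Add(Mul(-5, Rational(-1, 3)), Mul(3, Rational(-1, 3)))), Rational(-1, 100)) = Mul(Mul(-15, Add(Rational(5, 3), -1)), Rational(-1, 100)) = Mul(Mul(-15, Rational(2, 3)), Rational(-1, 100)) = Mul(-10, Rational(-1, 100)) = Rational(1, 10) ≈ 0.10000)
Pow(Add(U, Function('O')(-3, Function('Q')(0))), -1) = Pow(Add(Rational(1, 10), Add(14, Mul(-1, -3))), -1) = Pow(Add(Rational(1, 10), Add(14, 3)), -1) = Pow(Add(Rational(1, 10), 17), -1) = Pow(Rational(171, 10), -1) = Rational(10, 171)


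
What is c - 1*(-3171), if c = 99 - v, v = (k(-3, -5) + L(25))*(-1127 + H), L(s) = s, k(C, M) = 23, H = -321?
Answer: 72774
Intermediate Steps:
v = -69504 (v = (23 + 25)*(-1127 - 321) = 48*(-1448) = -69504)
c = 69603 (c = 99 - 1*(-69504) = 99 + 69504 = 69603)
c - 1*(-3171) = 69603 - 1*(-3171) = 69603 + 3171 = 72774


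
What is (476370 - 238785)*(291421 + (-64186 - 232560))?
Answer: -1265140125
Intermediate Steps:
(476370 - 238785)*(291421 + (-64186 - 232560)) = 237585*(291421 - 296746) = 237585*(-5325) = -1265140125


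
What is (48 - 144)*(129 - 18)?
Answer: -10656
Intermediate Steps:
(48 - 144)*(129 - 18) = -96*111 = -10656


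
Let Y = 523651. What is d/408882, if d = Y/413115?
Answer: 523651/168915287430 ≈ 3.1001e-6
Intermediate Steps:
d = 523651/413115 ≈ 1.2676
d/408882 = (523651/413115)/408882 = (523651/413115)*(1/408882) = 523651/168915287430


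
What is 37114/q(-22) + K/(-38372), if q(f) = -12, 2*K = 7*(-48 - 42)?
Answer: -356033657/115116 ≈ -3092.8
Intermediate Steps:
K = -315 (K = (7*(-48 - 42))/2 = (7*(-90))/2 = (1/2)*(-630) = -315)
37114/q(-22) + K/(-38372) = 37114/(-12) - 315/(-38372) = 37114*(-1/12) - 315*(-1/38372) = -18557/6 + 315/38372 = -356033657/115116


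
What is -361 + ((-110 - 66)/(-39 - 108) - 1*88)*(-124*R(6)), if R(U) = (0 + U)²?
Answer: 18969191/49 ≈ 3.8713e+5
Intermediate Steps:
R(U) = U²
-361 + ((-110 - 66)/(-39 - 108) - 1*88)*(-124*R(6)) = -361 + ((-110 - 66)/(-39 - 108) - 1*88)*(-124*6²) = -361 + (-176/(-147) - 88)*(-124*36) = -361 + (-176*(-1/147) - 88)*(-4464) = -361 + (176/147 - 88)*(-4464) = -361 - 12760/147*(-4464) = -361 + 18986880/49 = 18969191/49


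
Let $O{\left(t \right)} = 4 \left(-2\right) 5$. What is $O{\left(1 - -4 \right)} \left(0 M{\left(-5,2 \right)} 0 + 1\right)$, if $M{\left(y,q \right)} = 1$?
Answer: $-40$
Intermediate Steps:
$O{\left(t \right)} = -40$ ($O{\left(t \right)} = \left(-8\right) 5 = -40$)
$O{\left(1 - -4 \right)} \left(0 M{\left(-5,2 \right)} 0 + 1\right) = - 40 \left(0 \cdot 1 \cdot 0 + 1\right) = - 40 \left(0 \cdot 0 + 1\right) = - 40 \left(0 + 1\right) = \left(-40\right) 1 = -40$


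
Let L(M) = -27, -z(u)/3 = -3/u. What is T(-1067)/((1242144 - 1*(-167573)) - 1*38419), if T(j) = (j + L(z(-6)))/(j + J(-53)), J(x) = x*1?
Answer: 547/767926880 ≈ 7.1231e-7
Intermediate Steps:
z(u) = 9/u (z(u) = -(-9)/u = 9/u)
J(x) = x
T(j) = (-27 + j)/(-53 + j) (T(j) = (j - 27)/(j - 53) = (-27 + j)/(-53 + j))
T(-1067)/((1242144 - 1*(-167573)) - 1*38419) = ((-27 - 1067)/(-53 - 1067))/((1242144 - 1*(-167573)) - 1*38419) = (-1094/(-1120))/((1242144 + 167573) - 38419) = (-1/1120*(-1094))/(1409717 - 38419) = (547/560)/1371298 = (547/560)*(1/1371298) = 547/767926880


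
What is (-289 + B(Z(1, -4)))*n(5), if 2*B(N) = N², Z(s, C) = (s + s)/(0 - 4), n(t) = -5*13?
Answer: 150215/8 ≈ 18777.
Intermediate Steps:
n(t) = -65
Z(s, C) = -s/2 (Z(s, C) = (2*s)/(-4) = (2*s)*(-¼) = -s/2)
B(N) = N²/2
(-289 + B(Z(1, -4)))*n(5) = (-289 + (-½*1)²/2)*(-65) = (-289 + (-½)²/2)*(-65) = (-289 + (½)*(¼))*(-65) = (-289 + ⅛)*(-65) = -2311/8*(-65) = 150215/8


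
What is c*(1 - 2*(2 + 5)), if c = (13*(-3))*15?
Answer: 7605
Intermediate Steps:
c = -585 (c = -39*15 = -585)
c*(1 - 2*(2 + 5)) = -585*(1 - 2*(2 + 5)) = -585*(1 - 2*7) = -585*(1 - 14) = -585*(-13) = 7605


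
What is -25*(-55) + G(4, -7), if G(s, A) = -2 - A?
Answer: 1380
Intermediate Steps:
-25*(-55) + G(4, -7) = -25*(-55) + (-2 - 1*(-7)) = 1375 + (-2 + 7) = 1375 + 5 = 1380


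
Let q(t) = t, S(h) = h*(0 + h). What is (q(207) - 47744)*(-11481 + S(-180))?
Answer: -994426503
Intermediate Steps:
S(h) = h² (S(h) = h*h = h²)
(q(207) - 47744)*(-11481 + S(-180)) = (207 - 47744)*(-11481 + (-180)²) = -47537*(-11481 + 32400) = -47537*20919 = -994426503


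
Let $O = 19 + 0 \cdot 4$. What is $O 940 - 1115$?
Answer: $16745$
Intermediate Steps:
$O = 19$ ($O = 19 + 0 = 19$)
$O 940 - 1115 = 19 \cdot 940 - 1115 = 17860 - 1115 = 16745$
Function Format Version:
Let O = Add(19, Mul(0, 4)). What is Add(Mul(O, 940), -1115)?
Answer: 16745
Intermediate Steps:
O = 19 (O = Add(19, 0) = 19)
Add(Mul(O, 940), -1115) = Add(Mul(19, 940), -1115) = Add(17860, -1115) = 16745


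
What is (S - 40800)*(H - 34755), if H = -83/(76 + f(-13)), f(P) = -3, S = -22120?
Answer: 159640498160/73 ≈ 2.1869e+9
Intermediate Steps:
H = -83/73 (H = -83/(76 - 3) = -83/73 ≈ -1.1370)
(S - 40800)*(H - 34755) = (-22120 - 40800)*(-83/73 - 34755) = -62920*(-2537198/73) = 159640498160/73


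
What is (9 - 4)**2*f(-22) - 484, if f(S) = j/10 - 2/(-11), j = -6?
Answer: -5439/11 ≈ -494.45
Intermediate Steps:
f(S) = -23/55 (f(S) = -6/10 - 2/(-11) = -6*1/10 - 2*(-1/11) = -3/5 + 2/11 = -23/55)
(9 - 4)**2*f(-22) - 484 = (9 - 4)**2*(-23/55) - 484 = 5**2*(-23/55) - 484 = 25*(-23/55) - 484 = -115/11 - 484 = -5439/11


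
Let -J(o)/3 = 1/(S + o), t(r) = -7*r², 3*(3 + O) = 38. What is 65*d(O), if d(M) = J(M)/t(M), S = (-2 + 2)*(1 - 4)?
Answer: 5265/170723 ≈ 0.030839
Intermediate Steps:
O = 29/3 (O = -3 + (⅓)*38 = -3 + 38/3 = 29/3 ≈ 9.6667)
S = 0 (S = 0*(-3) = 0)
J(o) = -3/o (J(o) = -3/(0 + o) = -3/o)
d(M) = 3/(7*M³) (d(M) = (-3/M)/((-7*M²)) = (-3/M)*(-1/(7*M²)) = 3/(7*M³))
65*d(O) = 65*(3/(7*(29/3)³)) = 65*((3/7)*(27/24389)) = 65*(81/170723) = 5265/170723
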